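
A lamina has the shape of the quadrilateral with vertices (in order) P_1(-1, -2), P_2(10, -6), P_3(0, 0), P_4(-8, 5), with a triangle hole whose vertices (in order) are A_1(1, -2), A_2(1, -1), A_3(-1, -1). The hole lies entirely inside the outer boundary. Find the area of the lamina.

Outer boundary:
Apply Gauss's area formula: 2A = Σ (x_i·y_{i+1} − x_{i+1}·y_i), indices taken mod 4.
Cross-terms: 26, 0, 0, 21  ⇒  Σ = 47
Area = |Σ|/2 = 23.5.
Hole:
Apply the shoelace formula: 2A = Σ (x_i·y_{i+1} − x_{i+1}·y_i), indices taken mod 3.
Σ = (1) + (-2) + (3) = 2
Area = |Σ|/2 = 1.
Net area = 23.5 − 1 = 22.5.

22.5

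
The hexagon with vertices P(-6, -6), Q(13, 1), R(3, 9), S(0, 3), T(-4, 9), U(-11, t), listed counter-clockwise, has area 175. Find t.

-11

The doubled signed area Σ (x_i y_{i+1} − x_{i+1} y_i) is linear in t.
With t=0 it equals 372; the coefficient of t is 2 (from the two edges through U).
So 2·t + 372 = 2·175 = 350 ⇒ t = -11.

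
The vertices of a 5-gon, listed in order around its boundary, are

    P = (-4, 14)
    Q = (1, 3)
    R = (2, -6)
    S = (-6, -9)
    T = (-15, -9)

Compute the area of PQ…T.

Apply the shoelace formula: 2A = Σ (x_i·y_{i+1} − x_{i+1}·y_i), indices taken mod 5.
Σ = (-26) + (-12) + (-54) + (-81) + (-246) = -419
Area = |Σ|/2 = 209.5.

209.5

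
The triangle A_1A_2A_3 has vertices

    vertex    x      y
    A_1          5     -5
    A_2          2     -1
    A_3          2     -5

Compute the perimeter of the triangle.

12

|A_1A_2| = √((-3)² + (4)²) = √25 = 5
|A_2A_3| = √((0)² + (-4)²) = √16 = 4
|A_3A_1| = √((3)² + (0)²) = √9 = 3
Perimeter = 5 + 4 + 3 = 12.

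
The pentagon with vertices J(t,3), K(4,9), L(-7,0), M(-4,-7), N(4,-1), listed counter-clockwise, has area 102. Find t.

6

The doubled signed area Σ (x_i y_{i+1} − x_{i+1} y_i) is linear in t.
With t=0 it equals 144; the coefficient of t is 10 (from the two edges through J).
So 10·t + 144 = 2·102 = 204 ⇒ t = 6.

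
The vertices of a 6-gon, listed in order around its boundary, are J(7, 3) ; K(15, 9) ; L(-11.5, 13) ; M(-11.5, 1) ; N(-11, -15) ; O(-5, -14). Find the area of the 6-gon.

400

Σ = (18) + (298.5) + (138) + (183.5) + (79) + (83) = 800
Area = |Σ|/2 = 400.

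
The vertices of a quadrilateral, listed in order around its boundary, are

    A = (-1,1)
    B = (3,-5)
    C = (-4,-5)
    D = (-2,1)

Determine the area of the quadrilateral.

24

Cross-terms: 2, -35, -14, -1  ⇒  Σ = -48
Area = |Σ|/2 = 24.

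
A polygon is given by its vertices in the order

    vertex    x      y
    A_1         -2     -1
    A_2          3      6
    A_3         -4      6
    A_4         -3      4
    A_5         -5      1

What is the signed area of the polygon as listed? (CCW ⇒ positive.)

Σ = (-9) + (42) + (2) + (17) + (7) = 59
Signed area = Σ/2 = 29.5 (positive ⇒ counter-clockwise traversal).

29.5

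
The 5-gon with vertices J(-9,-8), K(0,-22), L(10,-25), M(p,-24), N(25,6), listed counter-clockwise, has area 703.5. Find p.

25

The doubled signed area Σ (x_i y_{i+1} − x_{i+1} y_i) is linear in p.
With p=0 it equals 632; the coefficient of p is 31 (from the two edges through M).
So 31·p + 632 = 2·703.5 = 1407 ⇒ p = 25.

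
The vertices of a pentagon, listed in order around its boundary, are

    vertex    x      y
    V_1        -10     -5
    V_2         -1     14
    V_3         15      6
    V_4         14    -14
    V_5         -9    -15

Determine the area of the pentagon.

Apply Gauss's area formula: 2A = Σ (x_i·y_{i+1} − x_{i+1}·y_i), indices taken mod 5.
Cross-terms: -145, -216, -294, -336, -105  ⇒  Σ = -1096
Area = |Σ|/2 = 548.

548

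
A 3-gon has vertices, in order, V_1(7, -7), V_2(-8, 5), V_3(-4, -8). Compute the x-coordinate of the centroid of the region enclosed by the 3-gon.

Apply the shoelace formula. First the cross-terms c_i = x_i·y_{i+1} − x_{i+1}·y_i:
  -21, 84, 84  ⇒  2A = 147, A = 73.5.
Then Σ (x_i + x_{i+1})·c_i = -735, so x̄ = -735 / (6·73.5) = -5/3.

-5/3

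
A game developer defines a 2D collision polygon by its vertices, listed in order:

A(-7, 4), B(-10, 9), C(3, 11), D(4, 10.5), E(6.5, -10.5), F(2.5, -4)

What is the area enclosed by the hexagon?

150.25

Apply the shoelace (surveyor's) formula: 2A = Σ (x_i·y_{i+1} − x_{i+1}·y_i), indices taken mod 6.
Cross-terms: -23, -137, -12.5, -110.25, 0.25, -18  ⇒  Σ = -300.5
Area = |Σ|/2 = 150.25.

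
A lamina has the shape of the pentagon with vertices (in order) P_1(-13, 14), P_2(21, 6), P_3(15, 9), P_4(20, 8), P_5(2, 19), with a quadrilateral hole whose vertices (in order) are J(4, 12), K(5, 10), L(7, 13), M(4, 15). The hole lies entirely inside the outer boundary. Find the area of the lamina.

Outer boundary:
Apply the shoelace formula: 2A = Σ (x_i·y_{i+1} − x_{i+1}·y_i), indices taken mod 5.
P_1→P_2: (-13)(6) − (21)(14) = -372
P_2→P_3: (21)(9) − (15)(6) = 99
P_3→P_4: (15)(8) − (20)(9) = -60
P_4→P_5: (20)(19) − (2)(8) = 364
P_5→P_1: (2)(14) − (-13)(19) = 275
Σ = 306
Area = |Σ|/2 = 153.
Hole:
Apply Gauss's area formula: 2A = Σ (x_i·y_{i+1} − x_{i+1}·y_i), indices taken mod 4.
Cross-terms: -20, -5, 53, -12  ⇒  Σ = 16
Area = |Σ|/2 = 8.
Net area = 153 − 8 = 145.

145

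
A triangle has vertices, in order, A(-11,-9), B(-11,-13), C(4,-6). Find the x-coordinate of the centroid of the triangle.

-6

Apply the shoelace (surveyor's) formula. First the cross-terms c_i = x_i·y_{i+1} − x_{i+1}·y_i:
  44, 118, -102  ⇒  2A = 60, A = 30.
Then Σ (x_i + x_{i+1})·c_i = -1080, so x̄ = -1080 / (6·30) = -6.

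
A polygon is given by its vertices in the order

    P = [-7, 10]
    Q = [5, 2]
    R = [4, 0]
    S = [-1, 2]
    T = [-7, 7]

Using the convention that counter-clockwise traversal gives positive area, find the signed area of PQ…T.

-39

Cross-terms: -64, -8, 8, 7, -21  ⇒  Σ = -78
Signed area = Σ/2 = -39 (negative ⇒ clockwise traversal).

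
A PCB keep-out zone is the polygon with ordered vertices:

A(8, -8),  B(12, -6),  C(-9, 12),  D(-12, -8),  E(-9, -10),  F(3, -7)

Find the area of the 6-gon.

263.5

Apply Gauss's area formula: 2A = Σ (x_i·y_{i+1} − x_{i+1}·y_i), indices taken mod 6.
Cross-terms: 48, 90, 216, 48, 93, 32  ⇒  Σ = 527
Area = |Σ|/2 = 263.5.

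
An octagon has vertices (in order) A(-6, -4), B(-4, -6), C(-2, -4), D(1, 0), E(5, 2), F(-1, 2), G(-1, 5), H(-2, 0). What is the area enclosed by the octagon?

28.5

Cross-terms: 20, 4, 4, 2, 12, -3, 10, 8  ⇒  Σ = 57
Area = |Σ|/2 = 28.5.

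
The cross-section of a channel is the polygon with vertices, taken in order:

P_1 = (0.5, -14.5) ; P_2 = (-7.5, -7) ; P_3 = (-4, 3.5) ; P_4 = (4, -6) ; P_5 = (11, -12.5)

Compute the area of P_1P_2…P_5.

P_1→P_2: (0.5)(-7) − (-7.5)(-14.5) = -112.25
P_2→P_3: (-7.5)(3.5) − (-4)(-7) = -54.25
P_3→P_4: (-4)(-6) − (4)(3.5) = 10
P_4→P_5: (4)(-12.5) − (11)(-6) = 16
P_5→P_1: (11)(-14.5) − (0.5)(-12.5) = -153.25
Σ = -293.75
Area = |Σ|/2 = 146.875.

146.875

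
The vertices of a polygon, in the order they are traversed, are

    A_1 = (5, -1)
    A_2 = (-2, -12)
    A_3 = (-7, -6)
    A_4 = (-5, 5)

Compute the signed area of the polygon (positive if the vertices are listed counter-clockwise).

-109.5

Σ = (-62) + (-72) + (-65) + (-20) = -219
Signed area = Σ/2 = -109.5 (negative ⇒ clockwise traversal).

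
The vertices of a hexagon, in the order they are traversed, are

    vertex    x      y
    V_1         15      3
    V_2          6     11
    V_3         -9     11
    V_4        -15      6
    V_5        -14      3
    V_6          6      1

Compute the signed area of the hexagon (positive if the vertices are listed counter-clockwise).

Apply Gauss's area formula: 2A = Σ (x_i·y_{i+1} − x_{i+1}·y_i), indices taken mod 6.
Σ = (147) + (165) + (111) + (39) + (-32) + (3) = 433
Signed area = Σ/2 = 216.5 (positive ⇒ counter-clockwise traversal).

216.5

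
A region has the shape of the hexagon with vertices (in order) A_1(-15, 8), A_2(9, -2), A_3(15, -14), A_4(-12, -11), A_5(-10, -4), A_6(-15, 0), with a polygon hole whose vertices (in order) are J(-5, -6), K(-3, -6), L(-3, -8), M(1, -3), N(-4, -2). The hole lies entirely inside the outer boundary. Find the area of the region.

Outer boundary:
Apply Gauss's area formula: 2A = Σ (x_i·y_{i+1} − x_{i+1}·y_i), indices taken mod 6.
A_1→A_2: (-15)(-2) − (9)(8) = -42
A_2→A_3: (9)(-14) − (15)(-2) = -96
A_3→A_4: (15)(-11) − (-12)(-14) = -333
A_4→A_5: (-12)(-4) − (-10)(-11) = -62
A_5→A_6: (-10)(0) − (-15)(-4) = -60
A_6→A_1: (-15)(8) − (-15)(0) = -120
Σ = -713
Area = |Σ|/2 = 356.5.
Hole:
Cross-terms: 12, 6, 17, -14, 14  ⇒  Σ = 35
Area = |Σ|/2 = 17.5.
Net area = 356.5 − 17.5 = 339.

339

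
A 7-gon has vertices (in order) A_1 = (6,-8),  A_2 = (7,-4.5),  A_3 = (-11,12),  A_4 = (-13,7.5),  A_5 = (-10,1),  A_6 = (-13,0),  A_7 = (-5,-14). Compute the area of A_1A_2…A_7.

Cross-terms: 29, 34.5, 73.5, 62, 13, 182, 124  ⇒  Σ = 518
Area = |Σ|/2 = 259.

259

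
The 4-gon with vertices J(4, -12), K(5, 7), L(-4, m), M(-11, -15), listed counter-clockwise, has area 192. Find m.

1

Write out the shoelace sum; only the two edges meeting at L involve m:
2·Area = [(5·m − (-4)·7) + ((-4)·(-15) − (-11)·m)] + 280
       = 16·m + 368 = 384
⇒ m = 1.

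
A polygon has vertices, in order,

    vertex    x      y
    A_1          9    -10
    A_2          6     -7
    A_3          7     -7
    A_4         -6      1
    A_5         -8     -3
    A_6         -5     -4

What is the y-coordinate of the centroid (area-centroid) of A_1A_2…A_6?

-202/49

Apply the shoelace formula. First the cross-terms c_i = x_i·y_{i+1} − x_{i+1}·y_i:
  -3, 7, -35, 26, 17, 86  ⇒  2A = 98, A = 49.
Then Σ (y_i + y_{i+1})·c_i = -1212, so ȳ = -1212 / (6·49) = -202/49.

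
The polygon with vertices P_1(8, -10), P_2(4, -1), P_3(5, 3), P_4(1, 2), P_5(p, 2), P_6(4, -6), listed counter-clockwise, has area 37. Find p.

Write out the shoelace sum; only the two edges meeting at P_5 involve p:
2·Area = [(1·2 − p·2) + (p·(-6) − 4·2)] + 64
       = -8·p + 58 = 74
⇒ p = -2.

-2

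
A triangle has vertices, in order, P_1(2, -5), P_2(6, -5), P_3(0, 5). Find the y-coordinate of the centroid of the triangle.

Apply the shoelace (surveyor's) formula. First the cross-terms c_i = x_i·y_{i+1} − x_{i+1}·y_i:
  20, 30, -10  ⇒  2A = 40, A = 20.
Then Σ (y_i + y_{i+1})·c_i = -200, so ȳ = -200 / (6·20) = -5/3.

-5/3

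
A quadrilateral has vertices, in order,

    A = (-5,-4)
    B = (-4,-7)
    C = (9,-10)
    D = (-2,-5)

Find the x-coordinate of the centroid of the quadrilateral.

Apply Gauss's area formula. First the cross-terms c_i = x_i·y_{i+1} − x_{i+1}·y_i:
  19, 103, -65, -17  ⇒  2A = 40, A = 20.
Then Σ (x_i + x_{i+1})·c_i = 8, so x̄ = 8 / (6·20) = 1/15.

1/15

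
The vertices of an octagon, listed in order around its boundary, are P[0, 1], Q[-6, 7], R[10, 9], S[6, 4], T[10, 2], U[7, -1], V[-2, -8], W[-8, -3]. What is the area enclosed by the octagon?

Apply the shoelace (surveyor's) formula: 2A = Σ (x_i·y_{i+1} − x_{i+1}·y_i), indices taken mod 8.
Σ = (6) + (-124) + (-14) + (-28) + (-24) + (-58) + (-58) + (-8) = -308
Area = |Σ|/2 = 154.

154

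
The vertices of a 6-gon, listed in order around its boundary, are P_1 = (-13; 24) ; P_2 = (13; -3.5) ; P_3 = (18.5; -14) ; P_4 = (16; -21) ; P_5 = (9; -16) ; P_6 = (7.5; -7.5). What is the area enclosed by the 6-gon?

240.125

Apply the surveyor's formula: 2A = Σ (x_i·y_{i+1} − x_{i+1}·y_i), indices taken mod 6.
Σ = (-266.5) + (-117.25) + (-164.5) + (-67) + (52.5) + (82.5) = -480.25
Area = |Σ|/2 = 240.125.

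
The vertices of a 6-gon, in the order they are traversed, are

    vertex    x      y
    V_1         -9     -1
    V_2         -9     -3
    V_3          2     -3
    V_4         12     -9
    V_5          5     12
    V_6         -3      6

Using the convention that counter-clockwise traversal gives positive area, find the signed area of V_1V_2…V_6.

190.5

Apply the shoelace (surveyor's) formula: 2A = Σ (x_i·y_{i+1} − x_{i+1}·y_i), indices taken mod 6.
Cross-terms: 18, 33, 18, 189, 66, 57  ⇒  Σ = 381
Signed area = Σ/2 = 190.5 (positive ⇒ counter-clockwise traversal).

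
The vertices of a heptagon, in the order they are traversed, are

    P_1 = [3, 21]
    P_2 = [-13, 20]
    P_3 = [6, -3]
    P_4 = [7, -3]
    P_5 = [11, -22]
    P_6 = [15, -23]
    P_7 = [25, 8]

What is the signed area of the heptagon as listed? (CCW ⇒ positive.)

Apply the shoelace (surveyor's) formula: 2A = Σ (x_i·y_{i+1} − x_{i+1}·y_i), indices taken mod 7.
Σ = (333) + (-81) + (3) + (-121) + (77) + (695) + (501) = 1407
Signed area = Σ/2 = 703.5 (positive ⇒ counter-clockwise traversal).

703.5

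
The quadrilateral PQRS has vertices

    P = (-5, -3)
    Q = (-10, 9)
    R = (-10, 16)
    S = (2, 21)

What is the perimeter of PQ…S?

|PQ| = √((-5)² + (12)²) = √169 = 13
|QR| = √((0)² + (7)²) = √49 = 7
|RS| = √((12)² + (5)²) = √169 = 13
|SP| = √((-7)² + (-24)²) = √625 = 25
Perimeter = 13 + 7 + 13 + 25 = 58.

58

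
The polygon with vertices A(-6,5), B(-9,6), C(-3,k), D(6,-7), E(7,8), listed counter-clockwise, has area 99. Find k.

Write out the shoelace sum; only the two edges meeting at C involve k:
2·Area = [((-9)·k − (-3)·6) + ((-3)·(-7) − 6·k)] + 189
       = -15·k + 228 = 198
⇒ k = 2.

2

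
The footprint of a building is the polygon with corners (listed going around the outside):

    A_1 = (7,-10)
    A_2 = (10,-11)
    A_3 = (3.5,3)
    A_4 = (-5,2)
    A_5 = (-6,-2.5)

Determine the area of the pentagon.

Apply the surveyor's formula: 2A = Σ (x_i·y_{i+1} − x_{i+1}·y_i), indices taken mod 5.
Σ = (23) + (68.5) + (22) + (24.5) + (77.5) = 215.5
Area = |Σ|/2 = 107.75.

107.75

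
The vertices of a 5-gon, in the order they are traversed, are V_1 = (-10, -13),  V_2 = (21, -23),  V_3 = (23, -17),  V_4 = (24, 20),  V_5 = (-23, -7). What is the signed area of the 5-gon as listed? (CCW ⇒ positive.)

1032

Σ = (503) + (172) + (868) + (292) + (229) = 2064
Signed area = Σ/2 = 1032 (positive ⇒ counter-clockwise traversal).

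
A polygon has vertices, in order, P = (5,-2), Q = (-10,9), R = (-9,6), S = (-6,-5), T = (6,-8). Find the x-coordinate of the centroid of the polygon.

-477/233

Apply Gauss's area formula. First the cross-terms c_i = x_i·y_{i+1} − x_{i+1}·y_i:
  25, 21, 81, 78, 28  ⇒  2A = 233, A = 116.5.
Then Σ (x_i + x_{i+1})·c_i = -1431, so x̄ = -1431 / (6·116.5) = -477/233.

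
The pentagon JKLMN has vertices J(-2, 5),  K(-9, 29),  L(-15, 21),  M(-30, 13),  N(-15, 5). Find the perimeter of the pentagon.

82

|JK| = √((-7)² + (24)²) = √625 = 25
|KL| = √((-6)² + (-8)²) = √100 = 10
|LM| = √((-15)² + (-8)²) = √289 = 17
|MN| = √((15)² + (-8)²) = √289 = 17
|NJ| = √((13)² + (0)²) = √169 = 13
Perimeter = 25 + 10 + 17 + 17 + 13 = 82.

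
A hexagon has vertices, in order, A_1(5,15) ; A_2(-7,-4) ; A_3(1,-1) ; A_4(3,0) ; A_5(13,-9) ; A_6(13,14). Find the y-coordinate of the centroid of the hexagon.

Apply Gauss's area formula. First the cross-terms c_i = x_i·y_{i+1} − x_{i+1}·y_i:
  85, 11, 3, -27, 299, 125  ⇒  2A = 496, A = 248.
Then Σ (y_i + y_{i+1})·c_i = 6240, so ȳ = 6240 / (6·248) = 130/31.

130/31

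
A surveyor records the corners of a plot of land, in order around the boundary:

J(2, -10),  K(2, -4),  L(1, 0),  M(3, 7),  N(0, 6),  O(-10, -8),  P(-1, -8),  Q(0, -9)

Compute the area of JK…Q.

100

Σ = (12) + (4) + (7) + (18) + (60) + (72) + (9) + (18) = 200
Area = |Σ|/2 = 100.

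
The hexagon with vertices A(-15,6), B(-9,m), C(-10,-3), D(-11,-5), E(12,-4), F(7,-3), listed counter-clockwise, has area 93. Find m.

1

Write out the shoelace sum; only the two edges meeting at B involve m:
2·Area = [((-15)·m − (-9)·6) + ((-9)·(-3) − (-10)·m)] + 110
       = -5·m + 191 = 186
⇒ m = 1.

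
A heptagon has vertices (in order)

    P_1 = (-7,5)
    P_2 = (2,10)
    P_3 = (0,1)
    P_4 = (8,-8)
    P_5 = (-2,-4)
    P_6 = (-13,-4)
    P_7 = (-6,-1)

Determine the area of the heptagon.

Apply Gauss's area formula: 2A = Σ (x_i·y_{i+1} − x_{i+1}·y_i), indices taken mod 7.
Σ = (-80) + (2) + (-8) + (-48) + (-44) + (-11) + (-37) = -226
Area = |Σ|/2 = 113.

113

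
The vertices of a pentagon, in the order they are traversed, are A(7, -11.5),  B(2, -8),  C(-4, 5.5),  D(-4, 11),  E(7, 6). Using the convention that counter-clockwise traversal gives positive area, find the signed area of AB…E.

Apply the shoelace (surveyor's) formula: 2A = Σ (x_i·y_{i+1} − x_{i+1}·y_i), indices taken mod 5.
Cross-terms: -33, -21, -22, -101, -122.5  ⇒  Σ = -299.5
Signed area = Σ/2 = -149.75 (negative ⇒ clockwise traversal).

-149.75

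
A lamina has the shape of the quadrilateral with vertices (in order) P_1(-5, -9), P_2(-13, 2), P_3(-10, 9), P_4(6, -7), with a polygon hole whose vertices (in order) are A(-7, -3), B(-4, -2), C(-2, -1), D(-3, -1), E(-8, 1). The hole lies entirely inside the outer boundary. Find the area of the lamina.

138

Outer boundary:
Apply the surveyor's formula: 2A = Σ (x_i·y_{i+1} − x_{i+1}·y_i), indices taken mod 4.
Cross-terms: -127, -97, 16, -89  ⇒  Σ = -297
Area = |Σ|/2 = 148.5.
Hole:
Σ = (2) + (0) + (-1) + (-11) + (31) = 21
Area = |Σ|/2 = 10.5.
Net area = 148.5 − 10.5 = 138.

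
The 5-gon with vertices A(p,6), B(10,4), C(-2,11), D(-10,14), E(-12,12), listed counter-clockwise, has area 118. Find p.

Write out the shoelace sum; only the two edges meeting at A involve p:
2·Area = [((-12)·6 − p·12) + (p·4 − 10·6)] + 248
       = -8·p + 116 = 236
⇒ p = -15.

-15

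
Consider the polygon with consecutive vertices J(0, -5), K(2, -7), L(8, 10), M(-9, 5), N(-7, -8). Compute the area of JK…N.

179

Cross-terms: 10, 76, 130, 107, 35  ⇒  Σ = 358
Area = |Σ|/2 = 179.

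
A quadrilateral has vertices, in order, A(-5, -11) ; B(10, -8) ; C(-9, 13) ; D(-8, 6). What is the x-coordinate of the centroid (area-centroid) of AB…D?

-197/141

Apply Gauss's area formula. First the cross-terms c_i = x_i·y_{i+1} − x_{i+1}·y_i:
  150, 58, 50, 118  ⇒  2A = 376, A = 188.
Then Σ (x_i + x_{i+1})·c_i = -1576, so x̄ = -1576 / (6·188) = -197/141.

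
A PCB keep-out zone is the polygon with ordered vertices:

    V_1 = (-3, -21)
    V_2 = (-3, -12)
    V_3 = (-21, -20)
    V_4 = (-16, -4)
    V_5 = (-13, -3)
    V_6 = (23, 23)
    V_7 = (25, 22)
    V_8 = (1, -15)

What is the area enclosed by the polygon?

Apply Gauss's area formula: 2A = Σ (x_i·y_{i+1} − x_{i+1}·y_i), indices taken mod 8.
Σ = (-27) + (-192) + (-236) + (-4) + (-230) + (-69) + (-397) + (-66) = -1221
Area = |Σ|/2 = 610.5.

610.5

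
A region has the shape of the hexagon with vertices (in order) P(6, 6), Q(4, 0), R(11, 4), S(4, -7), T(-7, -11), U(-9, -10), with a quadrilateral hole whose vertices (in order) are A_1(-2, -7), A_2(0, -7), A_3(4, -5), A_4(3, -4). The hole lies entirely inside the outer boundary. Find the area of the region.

102.5

Outer boundary:
Apply the surveyor's formula: 2A = Σ (x_i·y_{i+1} − x_{i+1}·y_i), indices taken mod 6.
Cross-terms: -24, 16, -93, -93, -29, 6  ⇒  Σ = -217
Area = |Σ|/2 = 108.5.
Hole:
Apply the surveyor's formula: 2A = Σ (x_i·y_{i+1} − x_{i+1}·y_i), indices taken mod 4.
Σ = (14) + (28) + (-1) + (-29) = 12
Area = |Σ|/2 = 6.
Net area = 108.5 − 6 = 102.5.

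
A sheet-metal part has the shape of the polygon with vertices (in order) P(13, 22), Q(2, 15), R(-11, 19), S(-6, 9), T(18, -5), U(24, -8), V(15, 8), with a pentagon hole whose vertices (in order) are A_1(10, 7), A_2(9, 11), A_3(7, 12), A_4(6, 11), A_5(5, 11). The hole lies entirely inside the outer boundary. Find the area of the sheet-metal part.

366

Outer boundary:
Apply Gauss's area formula: 2A = Σ (x_i·y_{i+1} − x_{i+1}·y_i), indices taken mod 7.
Σ = (151) + (203) + (15) + (-132) + (-24) + (312) + (226) = 751
Area = |Σ|/2 = 375.5.
Hole:
Σ = (47) + (31) + (5) + (11) + (-75) = 19
Area = |Σ|/2 = 9.5.
Net area = 375.5 − 9.5 = 366.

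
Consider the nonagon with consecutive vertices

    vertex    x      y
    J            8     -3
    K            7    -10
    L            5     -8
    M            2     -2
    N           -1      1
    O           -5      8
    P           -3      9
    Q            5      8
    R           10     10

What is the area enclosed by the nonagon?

Cross-terms: -59, -6, 6, 0, -3, -21, -69, -30, -110  ⇒  Σ = -292
Area = |Σ|/2 = 146.

146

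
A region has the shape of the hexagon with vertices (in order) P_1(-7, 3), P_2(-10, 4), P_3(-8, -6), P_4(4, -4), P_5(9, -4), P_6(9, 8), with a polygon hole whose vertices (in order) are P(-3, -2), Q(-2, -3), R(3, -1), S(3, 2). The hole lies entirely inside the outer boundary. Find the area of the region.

168

Outer boundary:
P_1→P_2: (-7)(4) − (-10)(3) = 2
P_2→P_3: (-10)(-6) − (-8)(4) = 92
P_3→P_4: (-8)(-4) − (4)(-6) = 56
P_4→P_5: (4)(-4) − (9)(-4) = 20
P_5→P_6: (9)(8) − (9)(-4) = 108
P_6→P_1: (9)(3) − (-7)(8) = 83
Σ = 361
Area = |Σ|/2 = 180.5.
Hole:
Apply the shoelace formula: 2A = Σ (x_i·y_{i+1} − x_{i+1}·y_i), indices taken mod 4.
Σ = (5) + (11) + (9) + (0) = 25
Area = |Σ|/2 = 12.5.
Net area = 180.5 − 12.5 = 168.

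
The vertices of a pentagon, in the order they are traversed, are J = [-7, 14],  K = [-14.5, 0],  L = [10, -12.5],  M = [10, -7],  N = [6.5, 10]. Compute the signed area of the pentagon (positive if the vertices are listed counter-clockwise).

Apply the surveyor's formula: 2A = Σ (x_i·y_{i+1} − x_{i+1}·y_i), indices taken mod 5.
Cross-terms: 203, 181.25, 55, 145.5, 161  ⇒  Σ = 745.75
Signed area = Σ/2 = 372.875 (positive ⇒ counter-clockwise traversal).

372.875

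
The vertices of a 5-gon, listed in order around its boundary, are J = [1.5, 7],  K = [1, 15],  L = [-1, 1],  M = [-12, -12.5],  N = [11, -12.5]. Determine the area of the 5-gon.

Apply the shoelace (surveyor's) formula: 2A = Σ (x_i·y_{i+1} − x_{i+1}·y_i), indices taken mod 5.
Σ = (15.5) + (16) + (24.5) + (287.5) + (95.75) = 439.25
Area = |Σ|/2 = 219.625.

219.625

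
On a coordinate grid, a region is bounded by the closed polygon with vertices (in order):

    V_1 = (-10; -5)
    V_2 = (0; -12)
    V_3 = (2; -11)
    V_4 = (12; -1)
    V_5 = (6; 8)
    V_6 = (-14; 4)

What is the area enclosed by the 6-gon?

311

V_1→V_2: (-10)(-12) − (0)(-5) = 120
V_2→V_3: (0)(-11) − (2)(-12) = 24
V_3→V_4: (2)(-1) − (12)(-11) = 130
V_4→V_5: (12)(8) − (6)(-1) = 102
V_5→V_6: (6)(4) − (-14)(8) = 136
V_6→V_1: (-14)(-5) − (-10)(4) = 110
Σ = 622
Area = |Σ|/2 = 311.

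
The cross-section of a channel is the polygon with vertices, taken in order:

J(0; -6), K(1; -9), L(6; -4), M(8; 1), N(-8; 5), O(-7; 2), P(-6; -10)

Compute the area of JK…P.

Apply Gauss's area formula: 2A = Σ (x_i·y_{i+1} − x_{i+1}·y_i), indices taken mod 7.
Cross-terms: 6, 50, 38, 48, 19, 82, 36  ⇒  Σ = 279
Area = |Σ|/2 = 139.5.

139.5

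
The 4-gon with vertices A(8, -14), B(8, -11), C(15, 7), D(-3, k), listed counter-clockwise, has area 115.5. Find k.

-11

The doubled signed area Σ (x_i y_{i+1} − x_{i+1} y_i) is linear in k.
With k=0 it equals 308; the coefficient of k is 7 (from the two edges through D).
So 7·k + 308 = 2·115.5 = 231 ⇒ k = -11.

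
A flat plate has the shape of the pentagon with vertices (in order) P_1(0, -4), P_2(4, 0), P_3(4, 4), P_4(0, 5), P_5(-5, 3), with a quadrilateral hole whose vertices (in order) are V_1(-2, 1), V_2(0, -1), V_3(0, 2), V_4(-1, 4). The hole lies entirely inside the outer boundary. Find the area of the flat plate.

43

Outer boundary:
Apply Gauss's area formula: 2A = Σ (x_i·y_{i+1} − x_{i+1}·y_i), indices taken mod 5.
Cross-terms: 16, 16, 20, 25, 20  ⇒  Σ = 97
Area = |Σ|/2 = 48.5.
Hole:
V_1→V_2: (-2)(-1) − (0)(1) = 2
V_2→V_3: (0)(2) − (0)(-1) = 0
V_3→V_4: (0)(4) − (-1)(2) = 2
V_4→V_1: (-1)(1) − (-2)(4) = 7
Σ = 11
Area = |Σ|/2 = 5.5.
Net area = 48.5 − 5.5 = 43.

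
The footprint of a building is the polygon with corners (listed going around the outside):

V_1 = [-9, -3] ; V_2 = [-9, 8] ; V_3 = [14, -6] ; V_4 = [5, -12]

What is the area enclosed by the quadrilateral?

Σ = (-99) + (-58) + (-138) + (-123) = -418
Area = |Σ|/2 = 209.

209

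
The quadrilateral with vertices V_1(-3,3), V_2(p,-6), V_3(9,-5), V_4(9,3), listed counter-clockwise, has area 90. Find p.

0

The doubled signed area Σ (x_i y_{i+1} − x_{i+1} y_i) is linear in p.
With p=0 it equals 180; the coefficient of p is -8 (from the two edges through V_2).
So -8·p + 180 = 2·90 = 180 ⇒ p = 0.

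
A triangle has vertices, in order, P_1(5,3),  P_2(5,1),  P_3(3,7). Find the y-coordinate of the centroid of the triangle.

Apply the surveyor's formula. First the cross-terms c_i = x_i·y_{i+1} − x_{i+1}·y_i:
  -10, 32, -26  ⇒  2A = -4, A = -2.
Then Σ (y_i + y_{i+1})·c_i = -44, so ȳ = -44 / (6·(-2)) = 11/3.

11/3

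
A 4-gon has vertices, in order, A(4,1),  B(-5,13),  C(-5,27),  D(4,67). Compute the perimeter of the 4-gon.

|AB| = √((-9)² + (12)²) = √225 = 15
|BC| = √((0)² + (14)²) = √196 = 14
|CD| = √((9)² + (40)²) = √1681 = 41
|DA| = √((0)² + (-66)²) = √4356 = 66
Perimeter = 15 + 14 + 41 + 66 = 136.

136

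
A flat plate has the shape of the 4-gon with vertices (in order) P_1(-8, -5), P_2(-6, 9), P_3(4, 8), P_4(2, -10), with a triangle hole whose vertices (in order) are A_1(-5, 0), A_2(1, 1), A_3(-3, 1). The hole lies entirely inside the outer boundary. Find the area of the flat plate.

Outer boundary:
Σ = (-102) + (-84) + (-56) + (-90) = -332
Area = |Σ|/2 = 166.
Hole:
Σ = (-5) + (4) + (5) = 4
Area = |Σ|/2 = 2.
Net area = 166 − 2 = 164.

164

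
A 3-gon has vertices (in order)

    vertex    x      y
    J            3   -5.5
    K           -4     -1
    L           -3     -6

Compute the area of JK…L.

15.25

Apply the shoelace formula: 2A = Σ (x_i·y_{i+1} − x_{i+1}·y_i), indices taken mod 3.
Cross-terms: -25, 21, 34.5  ⇒  Σ = 30.5
Area = |Σ|/2 = 15.25.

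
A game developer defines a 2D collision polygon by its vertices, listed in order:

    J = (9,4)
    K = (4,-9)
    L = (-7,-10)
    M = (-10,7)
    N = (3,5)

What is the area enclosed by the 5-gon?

Apply the surveyor's formula: 2A = Σ (x_i·y_{i+1} − x_{i+1}·y_i), indices taken mod 5.
Σ = (-97) + (-103) + (-149) + (-71) + (-33) = -453
Area = |Σ|/2 = 226.5.

226.5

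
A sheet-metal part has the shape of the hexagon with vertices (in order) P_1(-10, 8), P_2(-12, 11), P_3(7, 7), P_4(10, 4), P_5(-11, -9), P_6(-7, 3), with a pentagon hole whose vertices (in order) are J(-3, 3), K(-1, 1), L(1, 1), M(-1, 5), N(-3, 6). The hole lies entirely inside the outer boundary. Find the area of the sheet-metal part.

181.5

Outer boundary:
Apply Gauss's area formula: 2A = Σ (x_i·y_{i+1} − x_{i+1}·y_i), indices taken mod 6.
P_1→P_2: (-10)(11) − (-12)(8) = -14
P_2→P_3: (-12)(7) − (7)(11) = -161
P_3→P_4: (7)(4) − (10)(7) = -42
P_4→P_5: (10)(-9) − (-11)(4) = -46
P_5→P_6: (-11)(3) − (-7)(-9) = -96
P_6→P_1: (-7)(8) − (-10)(3) = -26
Σ = -385
Area = |Σ|/2 = 192.5.
Hole:
Σ = (0) + (-2) + (6) + (9) + (9) = 22
Area = |Σ|/2 = 11.
Net area = 192.5 − 11 = 181.5.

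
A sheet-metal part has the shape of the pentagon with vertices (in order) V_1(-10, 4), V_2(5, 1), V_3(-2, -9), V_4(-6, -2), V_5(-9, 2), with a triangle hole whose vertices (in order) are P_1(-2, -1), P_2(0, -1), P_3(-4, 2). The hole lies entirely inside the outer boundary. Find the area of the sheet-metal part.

81.5

Outer boundary:
Σ = (-30) + (-43) + (-50) + (-30) + (-16) = -169
Area = |Σ|/2 = 84.5.
Hole:
Apply Gauss's area formula: 2A = Σ (x_i·y_{i+1} − x_{i+1}·y_i), indices taken mod 3.
Σ = (2) + (-4) + (8) = 6
Area = |Σ|/2 = 3.
Net area = 84.5 − 3 = 81.5.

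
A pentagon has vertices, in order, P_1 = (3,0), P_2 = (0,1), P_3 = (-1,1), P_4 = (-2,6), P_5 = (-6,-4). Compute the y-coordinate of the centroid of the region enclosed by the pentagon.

17/168

Apply the shoelace (surveyor's) formula. First the cross-terms c_i = x_i·y_{i+1} − x_{i+1}·y_i:
  3, 1, -4, 44, 12  ⇒  2A = 56, A = 28.
Then Σ (y_i + y_{i+1})·c_i = 17, so ȳ = 17 / (6·28) = 17/168.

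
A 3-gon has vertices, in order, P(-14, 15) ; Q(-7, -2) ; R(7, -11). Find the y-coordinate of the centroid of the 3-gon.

2/3

Apply the surveyor's formula. First the cross-terms c_i = x_i·y_{i+1} − x_{i+1}·y_i:
  133, 91, -49  ⇒  2A = 175, A = 87.5.
Then Σ (y_i + y_{i+1})·c_i = 350, so ȳ = 350 / (6·87.5) = 2/3.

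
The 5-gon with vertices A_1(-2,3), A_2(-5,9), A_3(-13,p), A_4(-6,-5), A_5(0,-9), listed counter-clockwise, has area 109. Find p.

Write out the shoelace sum; only the two edges meeting at A_3 involve p:
2·Area = [((-5)·p − (-13)·9) + ((-13)·(-5) − (-6)·p)] + 33
       = 1·p + 215 = 218
⇒ p = 3.

3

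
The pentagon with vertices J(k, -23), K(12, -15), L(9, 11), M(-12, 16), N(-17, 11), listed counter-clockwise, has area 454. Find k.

The doubled signed area Σ (x_i y_{i+1} − x_{i+1} y_i) is linear in k.
With k=0 it equals 1350; the coefficient of k is -26 (from the two edges through J).
So -26·k + 1350 = 2·454 = 908 ⇒ k = 17.

17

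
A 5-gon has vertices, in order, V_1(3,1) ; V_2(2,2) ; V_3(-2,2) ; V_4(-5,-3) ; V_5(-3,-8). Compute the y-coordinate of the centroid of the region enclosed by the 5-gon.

-23/12

Apply the shoelace (surveyor's) formula. First the cross-terms c_i = x_i·y_{i+1} − x_{i+1}·y_i:
  4, 8, 16, 31, 21  ⇒  2A = 80, A = 40.
Then Σ (y_i + y_{i+1})·c_i = -460, so ȳ = -460 / (6·40) = -23/12.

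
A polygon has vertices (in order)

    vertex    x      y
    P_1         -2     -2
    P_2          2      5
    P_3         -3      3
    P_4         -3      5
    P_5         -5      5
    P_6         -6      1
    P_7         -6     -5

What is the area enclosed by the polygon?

41

Σ = (-6) + (21) + (-6) + (10) + (25) + (36) + (2) = 82
Area = |Σ|/2 = 41.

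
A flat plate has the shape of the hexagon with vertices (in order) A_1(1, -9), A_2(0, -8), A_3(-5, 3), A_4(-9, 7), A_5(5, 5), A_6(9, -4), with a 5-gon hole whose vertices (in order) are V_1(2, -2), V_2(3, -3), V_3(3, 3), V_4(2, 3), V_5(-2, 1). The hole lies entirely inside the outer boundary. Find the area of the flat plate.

123.5

Outer boundary:
Apply the surveyor's formula: 2A = Σ (x_i·y_{i+1} − x_{i+1}·y_i), indices taken mod 6.
Cross-terms: -8, -40, -8, -80, -65, -77  ⇒  Σ = -278
Area = |Σ|/2 = 139.
Hole:
V_1→V_2: (2)(-3) − (3)(-2) = 0
V_2→V_3: (3)(3) − (3)(-3) = 18
V_3→V_4: (3)(3) − (2)(3) = 3
V_4→V_5: (2)(1) − (-2)(3) = 8
V_5→V_1: (-2)(-2) − (2)(1) = 2
Σ = 31
Area = |Σ|/2 = 15.5.
Net area = 139 − 15.5 = 123.5.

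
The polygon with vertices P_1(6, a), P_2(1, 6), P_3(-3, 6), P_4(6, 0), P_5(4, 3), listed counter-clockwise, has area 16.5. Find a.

The doubled signed area Σ (x_i y_{i+1} − x_{i+1} y_i) is linear in a.
With a=0 it equals 24; the coefficient of a is 3 (from the two edges through P_1).
So 3·a + 24 = 2·16.5 = 33 ⇒ a = 3.

3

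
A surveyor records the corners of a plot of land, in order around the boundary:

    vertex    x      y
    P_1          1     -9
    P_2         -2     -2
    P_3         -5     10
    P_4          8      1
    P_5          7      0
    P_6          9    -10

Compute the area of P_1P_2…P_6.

141.5

Apply the shoelace (surveyor's) formula: 2A = Σ (x_i·y_{i+1} − x_{i+1}·y_i), indices taken mod 6.
P_1→P_2: (1)(-2) − (-2)(-9) = -20
P_2→P_3: (-2)(10) − (-5)(-2) = -30
P_3→P_4: (-5)(1) − (8)(10) = -85
P_4→P_5: (8)(0) − (7)(1) = -7
P_5→P_6: (7)(-10) − (9)(0) = -70
P_6→P_1: (9)(-9) − (1)(-10) = -71
Σ = -283
Area = |Σ|/2 = 141.5.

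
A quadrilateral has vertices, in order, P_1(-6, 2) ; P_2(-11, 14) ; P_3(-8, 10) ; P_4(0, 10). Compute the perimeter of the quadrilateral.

|P_1P_2| = √((-5)² + (12)²) = √169 = 13
|P_2P_3| = √((3)² + (-4)²) = √25 = 5
|P_3P_4| = √((8)² + (0)²) = √64 = 8
|P_4P_1| = √((-6)² + (-8)²) = √100 = 10
Perimeter = 13 + 5 + 8 + 10 = 36.

36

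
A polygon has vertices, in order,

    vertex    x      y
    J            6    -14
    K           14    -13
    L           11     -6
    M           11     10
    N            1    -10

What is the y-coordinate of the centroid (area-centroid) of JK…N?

Apply the shoelace formula. First the cross-terms c_i = x_i·y_{i+1} − x_{i+1}·y_i:
  118, 59, 176, -120, 46  ⇒  2A = 279, A = 139.5.
Then Σ (y_i + y_{i+1})·c_i = -4707, so ȳ = -4707 / (6·139.5) = -523/93.

-523/93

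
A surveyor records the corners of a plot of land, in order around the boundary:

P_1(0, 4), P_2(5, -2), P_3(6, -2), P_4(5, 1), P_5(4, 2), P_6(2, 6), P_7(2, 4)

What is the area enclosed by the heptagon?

Σ = (-20) + (2) + (16) + (6) + (20) + (-4) + (8) = 28
Area = |Σ|/2 = 14.

14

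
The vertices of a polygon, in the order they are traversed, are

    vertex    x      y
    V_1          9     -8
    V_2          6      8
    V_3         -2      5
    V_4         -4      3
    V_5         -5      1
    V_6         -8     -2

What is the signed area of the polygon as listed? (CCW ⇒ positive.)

145.5

V_1→V_2: (9)(8) − (6)(-8) = 120
V_2→V_3: (6)(5) − (-2)(8) = 46
V_3→V_4: (-2)(3) − (-4)(5) = 14
V_4→V_5: (-4)(1) − (-5)(3) = 11
V_5→V_6: (-5)(-2) − (-8)(1) = 18
V_6→V_1: (-8)(-8) − (9)(-2) = 82
Σ = 291
Signed area = Σ/2 = 145.5 (positive ⇒ counter-clockwise traversal).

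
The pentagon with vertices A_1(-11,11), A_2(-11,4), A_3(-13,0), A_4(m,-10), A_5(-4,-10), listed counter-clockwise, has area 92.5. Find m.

Write out the shoelace sum; only the two edges meeting at A_4 involve m:
2·Area = [((-13)·(-10) − m·0) + (m·(-10) − (-4)·(-10))] + -25
       = -10·m + 65 = 185
⇒ m = -12.

-12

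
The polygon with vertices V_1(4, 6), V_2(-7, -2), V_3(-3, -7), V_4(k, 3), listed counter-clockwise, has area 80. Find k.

The doubled signed area Σ (x_i y_{i+1} − x_{i+1} y_i) is linear in k.
With k=0 it equals 56; the coefficient of k is 13 (from the two edges through V_4).
So 13·k + 56 = 2·80 = 160 ⇒ k = 8.

8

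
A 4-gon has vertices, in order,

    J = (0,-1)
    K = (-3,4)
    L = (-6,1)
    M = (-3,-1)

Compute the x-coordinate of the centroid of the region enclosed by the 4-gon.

-3

Apply the shoelace (surveyor's) formula. First the cross-terms c_i = x_i·y_{i+1} − x_{i+1}·y_i:
  -3, 21, 9, 3  ⇒  2A = 30, A = 15.
Then Σ (x_i + x_{i+1})·c_i = -270, so x̄ = -270 / (6·15) = -3.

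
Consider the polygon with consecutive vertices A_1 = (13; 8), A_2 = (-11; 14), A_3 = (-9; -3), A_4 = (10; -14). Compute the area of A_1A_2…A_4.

423.5

Apply the shoelace (surveyor's) formula: 2A = Σ (x_i·y_{i+1} − x_{i+1}·y_i), indices taken mod 4.
Σ = (270) + (159) + (156) + (262) = 847
Area = |Σ|/2 = 423.5.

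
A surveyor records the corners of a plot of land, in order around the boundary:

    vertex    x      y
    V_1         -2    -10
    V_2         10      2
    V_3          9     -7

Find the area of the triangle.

Apply the shoelace formula: 2A = Σ (x_i·y_{i+1} − x_{i+1}·y_i), indices taken mod 3.
Cross-terms: 96, -88, -104  ⇒  Σ = -96
Area = |Σ|/2 = 48.

48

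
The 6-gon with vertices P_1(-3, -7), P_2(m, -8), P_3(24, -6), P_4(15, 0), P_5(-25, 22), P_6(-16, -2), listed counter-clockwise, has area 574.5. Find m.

The doubled signed area Σ (x_i y_{i+1} − x_{i+1} y_i) is linear in m.
With m=0 it equals 1144; the coefficient of m is 1 (from the two edges through P_2).
So 1·m + 1144 = 2·574.5 = 1149 ⇒ m = 5.

5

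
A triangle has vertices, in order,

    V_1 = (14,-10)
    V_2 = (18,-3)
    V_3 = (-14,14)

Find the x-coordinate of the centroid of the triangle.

6

Apply the surveyor's formula. First the cross-terms c_i = x_i·y_{i+1} − x_{i+1}·y_i:
  138, 210, -56  ⇒  2A = 292, A = 146.
Then Σ (x_i + x_{i+1})·c_i = 5256, so x̄ = 5256 / (6·146) = 6.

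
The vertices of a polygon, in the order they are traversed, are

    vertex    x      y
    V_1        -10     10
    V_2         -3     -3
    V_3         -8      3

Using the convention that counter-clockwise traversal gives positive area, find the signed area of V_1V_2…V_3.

-11.5

Σ = (60) + (-33) + (-50) = -23
Signed area = Σ/2 = -11.5 (negative ⇒ clockwise traversal).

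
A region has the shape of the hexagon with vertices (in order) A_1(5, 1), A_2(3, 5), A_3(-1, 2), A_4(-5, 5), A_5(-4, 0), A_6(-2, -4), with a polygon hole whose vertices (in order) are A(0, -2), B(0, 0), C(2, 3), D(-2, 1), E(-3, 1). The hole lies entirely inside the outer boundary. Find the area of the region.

38.5

Outer boundary:
Apply Gauss's area formula: 2A = Σ (x_i·y_{i+1} − x_{i+1}·y_i), indices taken mod 6.
A_1→A_2: (5)(5) − (3)(1) = 22
A_2→A_3: (3)(2) − (-1)(5) = 11
A_3→A_4: (-1)(5) − (-5)(2) = 5
A_4→A_5: (-5)(0) − (-4)(5) = 20
A_5→A_6: (-4)(-4) − (-2)(0) = 16
A_6→A_1: (-2)(1) − (5)(-4) = 18
Σ = 92
Area = |Σ|/2 = 46.
Hole:
Apply Gauss's area formula: 2A = Σ (x_i·y_{i+1} − x_{i+1}·y_i), indices taken mod 5.
Σ = (0) + (0) + (8) + (1) + (6) = 15
Area = |Σ|/2 = 7.5.
Net area = 46 − 7.5 = 38.5.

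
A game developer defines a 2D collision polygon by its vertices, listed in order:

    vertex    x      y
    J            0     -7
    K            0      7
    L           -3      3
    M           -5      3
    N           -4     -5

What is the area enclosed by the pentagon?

Σ = (0) + (21) + (6) + (37) + (28) = 92
Area = |Σ|/2 = 46.

46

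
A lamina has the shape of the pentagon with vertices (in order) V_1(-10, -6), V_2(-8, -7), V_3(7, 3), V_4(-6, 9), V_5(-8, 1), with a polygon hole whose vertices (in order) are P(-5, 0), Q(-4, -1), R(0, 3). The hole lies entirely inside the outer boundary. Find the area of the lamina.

122

Outer boundary:
Σ = (22) + (25) + (81) + (66) + (58) = 252
Area = |Σ|/2 = 126.
Hole:
Apply the shoelace formula: 2A = Σ (x_i·y_{i+1} − x_{i+1}·y_i), indices taken mod 3.
Σ = (5) + (-12) + (15) = 8
Area = |Σ|/2 = 4.
Net area = 126 − 4 = 122.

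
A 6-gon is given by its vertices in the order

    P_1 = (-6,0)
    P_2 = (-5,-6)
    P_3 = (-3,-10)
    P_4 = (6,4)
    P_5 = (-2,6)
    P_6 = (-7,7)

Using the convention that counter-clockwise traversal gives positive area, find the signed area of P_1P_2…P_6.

115

Apply the surveyor's formula: 2A = Σ (x_i·y_{i+1} − x_{i+1}·y_i), indices taken mod 6.
P_1→P_2: (-6)(-6) − (-5)(0) = 36
P_2→P_3: (-5)(-10) − (-3)(-6) = 32
P_3→P_4: (-3)(4) − (6)(-10) = 48
P_4→P_5: (6)(6) − (-2)(4) = 44
P_5→P_6: (-2)(7) − (-7)(6) = 28
P_6→P_1: (-7)(0) − (-6)(7) = 42
Σ = 230
Signed area = Σ/2 = 115 (positive ⇒ counter-clockwise traversal).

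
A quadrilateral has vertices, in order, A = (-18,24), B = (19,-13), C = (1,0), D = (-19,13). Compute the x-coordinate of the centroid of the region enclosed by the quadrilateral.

Apply Gauss's area formula. First the cross-terms c_i = x_i·y_{i+1} − x_{i+1}·y_i:
  -222, 13, 13, -222  ⇒  2A = -418, A = -209.
Then Σ (x_i + x_{i+1})·c_i = 8018, so x̄ = 8018 / (6·(-209)) = -211/33.

-211/33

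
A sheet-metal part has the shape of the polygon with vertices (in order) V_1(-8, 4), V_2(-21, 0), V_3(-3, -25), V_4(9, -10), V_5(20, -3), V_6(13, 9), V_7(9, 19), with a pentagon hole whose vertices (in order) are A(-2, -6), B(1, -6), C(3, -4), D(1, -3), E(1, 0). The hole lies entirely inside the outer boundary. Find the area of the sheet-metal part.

Outer boundary:
Apply the shoelace (surveyor's) formula: 2A = Σ (x_i·y_{i+1} − x_{i+1}·y_i), indices taken mod 7.
Cross-terms: 84, 525, 255, 173, 219, 166, 188  ⇒  Σ = 1610
Area = |Σ|/2 = 805.
Hole:
Apply the shoelace (surveyor's) formula: 2A = Σ (x_i·y_{i+1} − x_{i+1}·y_i), indices taken mod 5.
Σ = (18) + (14) + (-5) + (3) + (-6) = 24
Area = |Σ|/2 = 12.
Net area = 805 − 12 = 793.

793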